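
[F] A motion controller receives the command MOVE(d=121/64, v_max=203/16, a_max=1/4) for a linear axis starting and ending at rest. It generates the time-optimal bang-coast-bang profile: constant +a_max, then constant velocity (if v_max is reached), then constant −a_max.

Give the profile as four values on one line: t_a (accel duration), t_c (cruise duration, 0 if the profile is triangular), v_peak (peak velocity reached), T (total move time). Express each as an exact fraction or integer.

t_a=11/4 t_c=0 v_peak=11/16 T=11/2

v_max²/a_max = (203/16)²/(1/4) = 41209/64
121/64 < 41209/64 so t_c = 0
v_peak = √(121/64·1/4) = √(121/256) = 11/16
t_a = (11/16)/(1/4) = 11/4; t_c = 0
T = 2·11/4 = 11/2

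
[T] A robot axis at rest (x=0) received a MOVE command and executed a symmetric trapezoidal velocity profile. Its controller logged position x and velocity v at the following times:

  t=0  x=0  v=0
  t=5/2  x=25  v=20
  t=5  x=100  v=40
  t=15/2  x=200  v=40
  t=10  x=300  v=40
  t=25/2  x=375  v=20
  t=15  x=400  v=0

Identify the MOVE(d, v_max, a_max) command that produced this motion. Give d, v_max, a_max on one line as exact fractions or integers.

final state: t=15, x=400, v=0 → d = 400
a_max = (20−0)/(5/2−0) = 8
max v = 40 over t∈[5,10] → v_max = 40
check: 40·(5+5) = 400 ✓

d=400 v_max=40 a_max=8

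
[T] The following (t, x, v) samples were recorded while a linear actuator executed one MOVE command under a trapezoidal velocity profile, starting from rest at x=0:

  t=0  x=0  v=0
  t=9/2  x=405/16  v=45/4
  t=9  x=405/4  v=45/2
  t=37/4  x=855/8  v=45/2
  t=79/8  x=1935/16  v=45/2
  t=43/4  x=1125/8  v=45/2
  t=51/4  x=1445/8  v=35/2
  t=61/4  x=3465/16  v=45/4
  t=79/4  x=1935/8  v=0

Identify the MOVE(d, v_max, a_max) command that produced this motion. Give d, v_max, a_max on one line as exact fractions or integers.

final state: t=79/4, x=1935/8, v=0 → d = 1935/8
a_max = (45/4−0)/(9/2−0) = 5/2
max v = 45/2 over t∈[9,43/4] → v_max = 45/2
check: 45/2·(9+7/4) = 1935/8 ✓

d=1935/8 v_max=45/2 a_max=5/2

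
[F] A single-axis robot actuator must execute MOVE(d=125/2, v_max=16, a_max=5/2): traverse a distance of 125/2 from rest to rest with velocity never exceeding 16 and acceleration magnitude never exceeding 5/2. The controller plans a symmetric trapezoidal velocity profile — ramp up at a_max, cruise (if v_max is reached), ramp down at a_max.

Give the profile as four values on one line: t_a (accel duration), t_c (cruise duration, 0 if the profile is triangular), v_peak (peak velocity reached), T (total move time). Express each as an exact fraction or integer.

t_a=5 t_c=0 v_peak=25/2 T=10

(v_max)²/a_max = 16²/(5/2) = 512/5
125/2 < 512/5 so t_c = 0
v_peak = √(125/2·5/2) = √(625/4) = 25/2
t_a = (25/2)/(5/2) = 5; t_c = 0
T = 2·5 = 10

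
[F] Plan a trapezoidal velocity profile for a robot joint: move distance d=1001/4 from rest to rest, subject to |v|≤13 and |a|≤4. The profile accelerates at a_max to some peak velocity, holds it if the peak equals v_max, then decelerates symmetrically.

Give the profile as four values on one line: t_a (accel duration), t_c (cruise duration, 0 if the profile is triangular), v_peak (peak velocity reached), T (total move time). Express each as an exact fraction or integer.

t_a=13/4 t_c=16 v_peak=13 T=45/2

vₘ²/aₘ = 13²/4 = 169/4
1001/4 ≥ 169/4 ⇒ cruise phase
t_a = 13/4; v_peak = 13
d_cruise = 1001/4 − 169/4 = 208; t_c = 208/13 = 16
T = 2·13/4 + 16 = 45/2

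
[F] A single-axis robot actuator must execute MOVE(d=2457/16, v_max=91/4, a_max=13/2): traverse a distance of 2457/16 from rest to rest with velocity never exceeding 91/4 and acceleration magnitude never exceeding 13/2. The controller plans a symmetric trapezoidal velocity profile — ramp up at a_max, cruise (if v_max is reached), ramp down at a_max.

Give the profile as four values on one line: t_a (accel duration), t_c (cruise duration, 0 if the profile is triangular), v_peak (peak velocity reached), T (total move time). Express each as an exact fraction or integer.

(v_max)²/a_max = (91/4)²/(13/2) = 637/8
2457/16 ≥ 637/8 ⇒ cruise phase
t_a = (91/4)/(13/2) = 7/2; v_peak = 91/4
d_cruise = 2457/16 − 637/8 = 1183/16; t_c = (1183/16)/(91/4) = 13/4
T = 2·7/2 + 13/4 = 41/4

t_a=7/2 t_c=13/4 v_peak=91/4 T=41/4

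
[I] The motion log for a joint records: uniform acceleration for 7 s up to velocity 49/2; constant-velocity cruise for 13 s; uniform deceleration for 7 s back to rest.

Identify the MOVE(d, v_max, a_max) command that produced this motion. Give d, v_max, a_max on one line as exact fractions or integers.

d=490 v_max=49/2 a_max=7/2

a_max = (49/2)/7 = 7/2
d_a = ½·49/2·7 = 343/4; d_c = 49/2·13 = 637/2
d = 2·343/4 + 637/2 = 490
t_c = 13 > 0 ⇒ limit active, v_max = 49/2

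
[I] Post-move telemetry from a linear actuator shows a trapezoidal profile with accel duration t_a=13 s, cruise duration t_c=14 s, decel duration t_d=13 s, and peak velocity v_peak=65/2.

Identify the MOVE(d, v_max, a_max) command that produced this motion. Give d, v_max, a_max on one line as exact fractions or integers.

d=1755/2 v_max=65/2 a_max=5/2

a_max = (65/2)/13 = 5/2
d_a = ½·65/2·13 = 845/4; d_c = 65/2·14 = 455
d = 2·845/4 + 455 = 1755/2
t_c = 14 > 0 → v_max = v_peak = 65/2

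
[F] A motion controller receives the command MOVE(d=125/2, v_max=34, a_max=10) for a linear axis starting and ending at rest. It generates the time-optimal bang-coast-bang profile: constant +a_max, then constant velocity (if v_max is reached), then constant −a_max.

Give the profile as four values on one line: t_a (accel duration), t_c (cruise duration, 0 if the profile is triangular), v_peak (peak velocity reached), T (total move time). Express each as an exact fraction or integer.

vₘ²/aₘ = 34²/10 = 578/5
125/2 < 578/5 → triangular
v_peak = √(125/2·10) = √625 = 25
t_a = 25/10 = 5/2; t_c = 0
T = 2·5/2 = 5

t_a=5/2 t_c=0 v_peak=25 T=5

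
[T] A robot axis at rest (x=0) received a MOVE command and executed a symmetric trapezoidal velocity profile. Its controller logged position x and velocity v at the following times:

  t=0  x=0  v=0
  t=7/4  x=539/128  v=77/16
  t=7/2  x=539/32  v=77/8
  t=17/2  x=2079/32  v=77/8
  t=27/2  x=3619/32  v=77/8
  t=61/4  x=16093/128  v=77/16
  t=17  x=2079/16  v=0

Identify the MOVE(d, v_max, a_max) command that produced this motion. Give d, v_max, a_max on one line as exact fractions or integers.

final state: t=17, x=2079/16, v=0 → d = 2079/16
a_max = (77/16−0)/(7/4−0) = 11/4
max v = 77/8 over t∈[7/2,27/2] → v_max = 77/8
check: 77/8·(7/2+10) = 2079/16 ✓

d=2079/16 v_max=77/8 a_max=11/4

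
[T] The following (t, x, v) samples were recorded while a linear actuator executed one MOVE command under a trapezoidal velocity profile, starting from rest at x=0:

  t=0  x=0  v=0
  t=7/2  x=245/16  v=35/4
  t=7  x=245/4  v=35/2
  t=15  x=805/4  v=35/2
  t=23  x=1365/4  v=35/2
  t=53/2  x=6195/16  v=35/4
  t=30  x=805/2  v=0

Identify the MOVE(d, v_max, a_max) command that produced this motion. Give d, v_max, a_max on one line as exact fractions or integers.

d=805/2 v_max=35/2 a_max=5/2

final state: t=30, x=805/2, v=0 → d = 805/2
a_max = (35/4−0)/(7/2−0) = 5/2
max v = 35/2 over t∈[7,23] → v_max = 35/2
check: 35/2·(7+16) = 805/2 ✓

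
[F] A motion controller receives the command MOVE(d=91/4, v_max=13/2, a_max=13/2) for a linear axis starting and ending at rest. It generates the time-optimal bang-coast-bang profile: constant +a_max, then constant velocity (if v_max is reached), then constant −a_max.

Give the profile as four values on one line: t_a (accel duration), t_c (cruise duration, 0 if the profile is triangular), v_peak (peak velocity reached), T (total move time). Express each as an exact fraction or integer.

v_max²/a_max = (13/2)²/(13/2) = 13/2
91/4 ≥ 13/2 so v_max reached
t_a = (13/2)/(13/2) = 1; v_peak = 13/2
d_cruise = 91/4 − 13/2 = 65/4; t_c = (65/4)/(13/2) = 5/2
T = 2·1 + 5/2 = 9/2

t_a=1 t_c=5/2 v_peak=13/2 T=9/2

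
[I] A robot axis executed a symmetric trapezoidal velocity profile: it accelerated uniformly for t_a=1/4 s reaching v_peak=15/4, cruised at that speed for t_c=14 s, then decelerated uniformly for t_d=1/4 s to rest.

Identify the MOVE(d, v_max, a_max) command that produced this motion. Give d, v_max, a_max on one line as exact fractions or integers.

a_max = (15/4)/(1/4) = 15
d_a = ½·15/4·1/4 = 15/32; d_c = 15/4·14 = 105/2
d = 2·15/32 + 105/2 = 855/16
t_c = 14 > 0 → v_max = v_peak = 15/4

d=855/16 v_max=15/4 a_max=15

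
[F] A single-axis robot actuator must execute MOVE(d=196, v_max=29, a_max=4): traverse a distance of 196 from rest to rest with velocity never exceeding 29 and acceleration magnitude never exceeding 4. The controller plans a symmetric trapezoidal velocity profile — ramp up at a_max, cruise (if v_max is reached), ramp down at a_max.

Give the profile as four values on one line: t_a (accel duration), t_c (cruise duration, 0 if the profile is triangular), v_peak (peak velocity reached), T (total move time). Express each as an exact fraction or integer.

vₘ²/aₘ = 29²/4 = 841/4
196 < 841/4 → triangular
v_peak = √(196·4) = √784 = 28
t_a = 28/4 = 7; t_c = 0
T = 2·7 = 14

t_a=7 t_c=0 v_peak=28 T=14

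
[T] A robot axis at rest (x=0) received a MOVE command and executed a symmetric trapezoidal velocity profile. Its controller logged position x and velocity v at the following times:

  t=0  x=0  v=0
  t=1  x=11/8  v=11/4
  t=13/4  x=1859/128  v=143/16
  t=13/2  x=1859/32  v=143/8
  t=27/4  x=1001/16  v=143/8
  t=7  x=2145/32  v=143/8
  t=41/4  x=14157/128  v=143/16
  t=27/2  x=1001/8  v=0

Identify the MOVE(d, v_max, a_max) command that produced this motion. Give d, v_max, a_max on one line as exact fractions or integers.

d=1001/8 v_max=143/8 a_max=11/4

final state: t=27/2, x=1001/8, v=0 → d = 1001/8
a_max = (11/4−0)/(1−0) = 11/4
max v = 143/8 over t∈[13/2,7] → v_max = 143/8
check: 143/8·(13/2+1/2) = 1001/8 ✓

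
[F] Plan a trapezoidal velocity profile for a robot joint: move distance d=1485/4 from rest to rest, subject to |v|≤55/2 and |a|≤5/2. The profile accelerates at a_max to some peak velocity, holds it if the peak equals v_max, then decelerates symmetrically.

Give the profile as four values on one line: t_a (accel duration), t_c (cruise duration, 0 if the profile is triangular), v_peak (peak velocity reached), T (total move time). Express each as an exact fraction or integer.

vₘ²/aₘ = (55/2)²/(5/2) = 605/2
1485/4 ≥ 605/2 → trapezoidal
t_a = (55/2)/(5/2) = 11; v_peak = 55/2
d_cruise = 1485/4 − 605/2 = 275/4; t_c = (275/4)/(55/2) = 5/2
T = 2·11 + 5/2 = 49/2

t_a=11 t_c=5/2 v_peak=55/2 T=49/2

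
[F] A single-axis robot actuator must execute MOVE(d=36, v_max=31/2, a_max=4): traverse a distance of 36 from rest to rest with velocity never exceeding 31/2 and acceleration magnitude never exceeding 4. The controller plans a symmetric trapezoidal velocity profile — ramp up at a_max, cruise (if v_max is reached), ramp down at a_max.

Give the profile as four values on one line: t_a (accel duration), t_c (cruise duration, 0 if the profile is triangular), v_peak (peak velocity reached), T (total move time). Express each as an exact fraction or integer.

(v_max)²/a_max = (31/2)²/4 = 961/16
36 < 961/16 → triangular
v_peak = √(36·4) = √144 = 12
t_a = 12/4 = 3; t_c = 0
T = 2·3 = 6

t_a=3 t_c=0 v_peak=12 T=6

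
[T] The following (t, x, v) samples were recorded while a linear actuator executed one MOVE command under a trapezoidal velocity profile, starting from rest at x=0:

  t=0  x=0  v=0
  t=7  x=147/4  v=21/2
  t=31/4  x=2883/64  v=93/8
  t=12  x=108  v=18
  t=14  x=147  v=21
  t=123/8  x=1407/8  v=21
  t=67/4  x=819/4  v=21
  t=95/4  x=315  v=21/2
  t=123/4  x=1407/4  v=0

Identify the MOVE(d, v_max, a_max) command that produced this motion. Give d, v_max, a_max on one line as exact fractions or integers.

d=1407/4 v_max=21 a_max=3/2

final state: t=123/4, x=1407/4, v=0 → d = 1407/4
a_max = (21/2−0)/(7−0) = 3/2
max v = 21 over t∈[14,67/4] → v_max = 21
check: 21·(14+11/4) = 1407/4 ✓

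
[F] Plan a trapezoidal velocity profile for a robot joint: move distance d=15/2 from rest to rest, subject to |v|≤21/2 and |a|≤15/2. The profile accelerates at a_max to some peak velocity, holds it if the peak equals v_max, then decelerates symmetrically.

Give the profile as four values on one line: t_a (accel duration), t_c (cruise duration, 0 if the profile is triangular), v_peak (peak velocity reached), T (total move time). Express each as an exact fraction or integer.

v_max²/a_max = (21/2)²/(15/2) = 147/10
15/2 < 147/10 so t_c = 0
v_peak = √(15/2·15/2) = √(225/4) = 15/2
t_a = (15/2)/(15/2) = 1; t_c = 0
T = 2·1 = 2

t_a=1 t_c=0 v_peak=15/2 T=2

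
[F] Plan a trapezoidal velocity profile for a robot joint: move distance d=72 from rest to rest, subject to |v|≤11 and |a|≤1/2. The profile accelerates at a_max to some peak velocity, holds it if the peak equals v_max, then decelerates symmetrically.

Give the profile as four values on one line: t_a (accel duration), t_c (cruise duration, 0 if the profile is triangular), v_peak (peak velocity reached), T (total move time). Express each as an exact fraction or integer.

v_max²/a_max = 11²/(1/2) = 242
72 < 242 ⇒ no cruise
v_peak = √(72·1/2) = √36 = 6
t_a = 6/(1/2) = 12; t_c = 0
T = 2·12 = 24

t_a=12 t_c=0 v_peak=6 T=24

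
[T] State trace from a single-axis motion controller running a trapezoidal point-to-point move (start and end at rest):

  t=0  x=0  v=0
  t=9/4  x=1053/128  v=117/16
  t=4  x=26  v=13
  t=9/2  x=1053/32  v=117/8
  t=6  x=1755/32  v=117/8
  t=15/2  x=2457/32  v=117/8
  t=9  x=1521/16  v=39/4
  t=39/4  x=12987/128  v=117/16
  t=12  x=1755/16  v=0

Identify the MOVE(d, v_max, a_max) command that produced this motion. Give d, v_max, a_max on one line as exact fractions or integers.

final state: t=12, x=1755/16, v=0 → d = 1755/16
a_max = (117/16−0)/(9/4−0) = 13/4
max v = 117/8 over t∈[9/2,15/2] → v_max = 117/8
check: 117/8·(9/2+3) = 1755/16 ✓

d=1755/16 v_max=117/8 a_max=13/4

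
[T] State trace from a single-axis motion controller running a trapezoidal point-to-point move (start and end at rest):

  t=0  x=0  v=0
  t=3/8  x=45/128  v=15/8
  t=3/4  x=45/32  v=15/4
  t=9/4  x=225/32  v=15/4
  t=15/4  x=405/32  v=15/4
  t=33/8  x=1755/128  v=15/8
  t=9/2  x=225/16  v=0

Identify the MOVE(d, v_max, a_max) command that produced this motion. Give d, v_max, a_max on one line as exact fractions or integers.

final state: t=9/2, x=225/16, v=0 → d = 225/16
a_max = (15/8−0)/(3/8−0) = 5
max v = 15/4 over t∈[3/4,15/4] → v_max = 15/4
check: 15/4·(3/4+3) = 225/16 ✓

d=225/16 v_max=15/4 a_max=5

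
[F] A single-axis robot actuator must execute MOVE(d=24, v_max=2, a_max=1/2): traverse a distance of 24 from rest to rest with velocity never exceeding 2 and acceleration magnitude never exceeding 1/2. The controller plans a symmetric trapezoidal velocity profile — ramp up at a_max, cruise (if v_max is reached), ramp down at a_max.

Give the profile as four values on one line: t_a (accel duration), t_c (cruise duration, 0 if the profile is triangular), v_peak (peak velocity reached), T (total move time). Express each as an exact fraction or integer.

t_a=4 t_c=8 v_peak=2 T=16

vₘ²/aₘ = 2²/(1/2) = 8
24 ≥ 8 → trapezoidal
t_a = 2/(1/2) = 4; v_peak = 2
d_cruise = 24 − 8 = 16; t_c = 16/2 = 8
T = 2·4 + 8 = 16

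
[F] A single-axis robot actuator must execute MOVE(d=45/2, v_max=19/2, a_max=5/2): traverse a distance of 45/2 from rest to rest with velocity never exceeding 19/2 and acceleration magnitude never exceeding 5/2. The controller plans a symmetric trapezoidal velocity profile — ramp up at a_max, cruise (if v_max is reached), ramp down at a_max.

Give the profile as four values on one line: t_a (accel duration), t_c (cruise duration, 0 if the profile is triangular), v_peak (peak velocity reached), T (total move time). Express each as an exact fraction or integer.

(v_max)²/a_max = (19/2)²/(5/2) = 361/10
45/2 < 361/10 so t_c = 0
v_peak = √(45/2·5/2) = √(225/4) = 15/2
t_a = (15/2)/(5/2) = 3; t_c = 0
T = 2·3 = 6

t_a=3 t_c=0 v_peak=15/2 T=6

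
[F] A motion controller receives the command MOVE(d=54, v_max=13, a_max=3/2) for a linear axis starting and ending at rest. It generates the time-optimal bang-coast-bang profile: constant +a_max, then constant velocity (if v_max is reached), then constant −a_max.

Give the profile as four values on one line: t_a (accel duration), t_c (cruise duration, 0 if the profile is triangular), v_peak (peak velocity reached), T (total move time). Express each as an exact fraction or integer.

vₘ²/aₘ = 13²/(3/2) = 338/3
54 < 338/3 ⇒ no cruise
v_peak = √(54·3/2) = √81 = 9
t_a = 9/(3/2) = 6; t_c = 0
T = 2·6 = 12

t_a=6 t_c=0 v_peak=9 T=12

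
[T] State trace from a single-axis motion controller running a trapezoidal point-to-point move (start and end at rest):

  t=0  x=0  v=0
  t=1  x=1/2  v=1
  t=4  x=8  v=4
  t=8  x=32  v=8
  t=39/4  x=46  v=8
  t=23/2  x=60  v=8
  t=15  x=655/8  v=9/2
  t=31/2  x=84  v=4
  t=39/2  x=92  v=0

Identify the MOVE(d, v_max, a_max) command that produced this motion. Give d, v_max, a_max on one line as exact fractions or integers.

d=92 v_max=8 a_max=1

final state: t=39/2, x=92, v=0 → d = 92
a_max = (1−0)/(1−0) = 1
max v = 8 over t∈[8,23/2] → v_max = 8
check: 8·(8+7/2) = 92 ✓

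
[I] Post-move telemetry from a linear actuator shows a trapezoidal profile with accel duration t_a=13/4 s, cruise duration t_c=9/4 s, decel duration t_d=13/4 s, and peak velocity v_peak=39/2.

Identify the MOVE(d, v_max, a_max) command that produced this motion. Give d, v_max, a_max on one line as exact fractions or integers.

d=429/4 v_max=39/2 a_max=6

a_max = (39/2)/(13/4) = 6
d_a = ½·39/2·13/4 = 507/16; d_c = 39/2·9/4 = 351/8
d = 2·507/16 + 351/8 = 429/4
t_c = 9/4 > 0 → v_max = v_peak = 39/2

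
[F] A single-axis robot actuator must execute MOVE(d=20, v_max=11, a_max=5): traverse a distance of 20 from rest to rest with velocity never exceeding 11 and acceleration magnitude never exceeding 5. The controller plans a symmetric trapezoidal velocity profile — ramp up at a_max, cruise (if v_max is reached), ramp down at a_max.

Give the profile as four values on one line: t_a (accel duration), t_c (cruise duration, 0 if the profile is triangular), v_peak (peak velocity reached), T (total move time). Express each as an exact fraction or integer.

(v_max)²/a_max = 11²/5 = 121/5
20 < 121/5 ⇒ no cruise
v_peak = √(20·5) = √100 = 10
t_a = 10/5 = 2; t_c = 0
T = 2·2 = 4

t_a=2 t_c=0 v_peak=10 T=4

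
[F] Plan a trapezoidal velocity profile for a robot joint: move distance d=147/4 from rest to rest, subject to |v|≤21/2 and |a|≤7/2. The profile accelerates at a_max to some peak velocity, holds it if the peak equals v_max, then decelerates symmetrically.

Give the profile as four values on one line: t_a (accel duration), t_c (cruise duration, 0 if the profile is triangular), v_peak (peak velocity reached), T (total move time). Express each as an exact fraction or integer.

v_max²/a_max = (21/2)²/(7/2) = 63/2
147/4 ≥ 63/2 → trapezoidal
t_a = (21/2)/(7/2) = 3; v_peak = 21/2
d_cruise = 147/4 − 63/2 = 21/4; t_c = (21/4)/(21/2) = 1/2
T = 2·3 + 1/2 = 13/2

t_a=3 t_c=1/2 v_peak=21/2 T=13/2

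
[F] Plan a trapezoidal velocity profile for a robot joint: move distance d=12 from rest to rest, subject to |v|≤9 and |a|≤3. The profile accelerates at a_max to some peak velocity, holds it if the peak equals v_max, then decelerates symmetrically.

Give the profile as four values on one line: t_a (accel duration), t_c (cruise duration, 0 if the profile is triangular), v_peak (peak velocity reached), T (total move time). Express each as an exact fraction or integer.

t_a=2 t_c=0 v_peak=6 T=4

v_max²/a_max = 9²/3 = 27
12 < 27 → triangular
v_peak = √(12·3) = √36 = 6
t_a = 6/3 = 2; t_c = 0
T = 2·2 = 4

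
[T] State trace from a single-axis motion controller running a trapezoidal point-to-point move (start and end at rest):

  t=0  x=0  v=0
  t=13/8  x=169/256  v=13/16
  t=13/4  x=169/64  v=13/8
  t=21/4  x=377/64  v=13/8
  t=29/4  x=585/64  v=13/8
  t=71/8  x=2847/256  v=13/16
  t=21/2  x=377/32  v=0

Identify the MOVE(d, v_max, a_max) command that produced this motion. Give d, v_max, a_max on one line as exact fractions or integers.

final state: t=21/2, x=377/32, v=0 → d = 377/32
a_max = (13/16−0)/(13/8−0) = 1/2
max v = 13/8 over t∈[13/4,29/4] → v_max = 13/8
check: 13/8·(13/4+4) = 377/32 ✓

d=377/32 v_max=13/8 a_max=1/2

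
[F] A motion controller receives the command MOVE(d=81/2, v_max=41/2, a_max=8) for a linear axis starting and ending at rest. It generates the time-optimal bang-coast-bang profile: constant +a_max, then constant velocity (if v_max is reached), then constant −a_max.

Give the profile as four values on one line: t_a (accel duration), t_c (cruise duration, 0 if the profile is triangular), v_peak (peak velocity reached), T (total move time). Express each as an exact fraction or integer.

t_a=9/4 t_c=0 v_peak=18 T=9/2

(v_max)²/a_max = (41/2)²/8 = 1681/32
81/2 < 1681/32 ⇒ no cruise
v_peak = √(81/2·8) = √324 = 18
t_a = 18/8 = 9/4; t_c = 0
T = 2·9/4 = 9/2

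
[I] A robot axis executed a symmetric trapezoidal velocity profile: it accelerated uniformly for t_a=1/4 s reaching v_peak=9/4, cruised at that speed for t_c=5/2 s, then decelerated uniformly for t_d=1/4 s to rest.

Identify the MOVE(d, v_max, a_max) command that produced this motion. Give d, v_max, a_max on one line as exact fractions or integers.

a_max = (9/4)/(1/4) = 9
d_a = ½·9/4·1/4 = 9/32; d_c = 9/4·5/2 = 45/8
d = 2·9/32 + 45/8 = 99/16
t_c = 5/2 > 0 so v_max = 9/4

d=99/16 v_max=9/4 a_max=9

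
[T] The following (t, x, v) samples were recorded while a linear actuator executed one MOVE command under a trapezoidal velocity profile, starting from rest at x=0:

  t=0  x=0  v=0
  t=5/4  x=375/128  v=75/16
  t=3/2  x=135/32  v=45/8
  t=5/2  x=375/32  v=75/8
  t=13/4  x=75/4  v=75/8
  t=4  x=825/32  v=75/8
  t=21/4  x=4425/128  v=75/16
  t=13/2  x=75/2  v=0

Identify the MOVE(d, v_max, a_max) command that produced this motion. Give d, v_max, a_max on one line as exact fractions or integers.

final state: t=13/2, x=75/2, v=0 → d = 75/2
a_max = (75/16−0)/(5/4−0) = 15/4
max v = 75/8 over t∈[5/2,4] → v_max = 75/8
check: 75/8·(5/2+3/2) = 75/2 ✓

d=75/2 v_max=75/8 a_max=15/4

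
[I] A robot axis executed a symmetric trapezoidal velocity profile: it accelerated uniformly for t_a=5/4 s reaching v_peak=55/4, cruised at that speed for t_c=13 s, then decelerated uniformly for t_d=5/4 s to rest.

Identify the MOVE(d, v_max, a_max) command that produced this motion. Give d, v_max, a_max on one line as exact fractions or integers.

d=3135/16 v_max=55/4 a_max=11

a_max = (55/4)/(5/4) = 11
d_a = ½·55/4·5/4 = 275/32; d_c = 55/4·13 = 715/4
d = 2·275/32 + 715/4 = 3135/16
t_c = 13 > 0 ⇒ limit active, v_max = 55/4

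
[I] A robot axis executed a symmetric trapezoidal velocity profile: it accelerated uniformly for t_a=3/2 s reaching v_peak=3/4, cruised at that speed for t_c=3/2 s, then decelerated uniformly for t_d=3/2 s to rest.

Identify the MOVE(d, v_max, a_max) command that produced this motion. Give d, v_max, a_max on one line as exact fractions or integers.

d=9/4 v_max=3/4 a_max=1/2

a_max = (3/4)/(3/2) = 1/2
d_a = ½·3/4·3/2 = 9/16; d_c = 3/4·3/2 = 9/8
d = 2·9/16 + 9/8 = 9/4
t_c = 3/2 > 0 so v_max = 3/4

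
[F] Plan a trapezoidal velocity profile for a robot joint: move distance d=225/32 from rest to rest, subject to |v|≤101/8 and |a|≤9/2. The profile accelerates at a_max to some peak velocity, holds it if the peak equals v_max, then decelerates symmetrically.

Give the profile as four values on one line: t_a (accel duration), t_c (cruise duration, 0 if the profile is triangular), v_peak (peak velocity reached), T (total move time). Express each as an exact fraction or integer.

t_a=5/4 t_c=0 v_peak=45/8 T=5/2

vₘ²/aₘ = (101/8)²/(9/2) = 10201/288
225/32 < 10201/288 so t_c = 0
v_peak = √(225/32·9/2) = √(2025/64) = 45/8
t_a = (45/8)/(9/2) = 5/4; t_c = 0
T = 2·5/4 = 5/2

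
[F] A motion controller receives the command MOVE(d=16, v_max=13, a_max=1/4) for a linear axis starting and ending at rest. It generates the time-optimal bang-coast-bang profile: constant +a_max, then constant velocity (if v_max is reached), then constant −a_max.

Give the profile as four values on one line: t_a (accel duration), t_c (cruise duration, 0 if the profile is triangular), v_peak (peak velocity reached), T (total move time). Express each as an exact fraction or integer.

(v_max)²/a_max = 13²/(1/4) = 676
16 < 676 → triangular
v_peak = √(16·1/4) = √4 = 2
t_a = 2/(1/4) = 8; t_c = 0
T = 2·8 = 16

t_a=8 t_c=0 v_peak=2 T=16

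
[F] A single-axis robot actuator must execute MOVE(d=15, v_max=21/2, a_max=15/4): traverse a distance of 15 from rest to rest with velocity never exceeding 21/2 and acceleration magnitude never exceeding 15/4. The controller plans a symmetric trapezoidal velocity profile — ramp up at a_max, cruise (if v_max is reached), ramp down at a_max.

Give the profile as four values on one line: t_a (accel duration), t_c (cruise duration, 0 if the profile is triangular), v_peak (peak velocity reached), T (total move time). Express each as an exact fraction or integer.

v_max²/a_max = (21/2)²/(15/4) = 147/5
15 < 147/5 → triangular
v_peak = √(15·15/4) = √(225/4) = 15/2
t_a = (15/2)/(15/4) = 2; t_c = 0
T = 2·2 = 4

t_a=2 t_c=0 v_peak=15/2 T=4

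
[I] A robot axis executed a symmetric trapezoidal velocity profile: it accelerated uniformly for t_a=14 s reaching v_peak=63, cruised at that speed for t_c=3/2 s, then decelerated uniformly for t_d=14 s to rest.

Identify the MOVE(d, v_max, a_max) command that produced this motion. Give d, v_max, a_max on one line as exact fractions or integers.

a_max = 63/14 = 9/2
d_a = ½·63·14 = 441; d_c = 63·3/2 = 189/2
d = 2·441 + 189/2 = 1953/2
t_c = 3/2 > 0 ⇒ limit active, v_max = 63

d=1953/2 v_max=63 a_max=9/2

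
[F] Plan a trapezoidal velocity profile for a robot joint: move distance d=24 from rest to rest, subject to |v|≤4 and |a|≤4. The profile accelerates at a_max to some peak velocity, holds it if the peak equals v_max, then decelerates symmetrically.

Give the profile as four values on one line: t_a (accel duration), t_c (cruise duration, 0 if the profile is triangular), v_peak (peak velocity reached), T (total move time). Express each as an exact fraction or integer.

t_a=1 t_c=5 v_peak=4 T=7

vₘ²/aₘ = 4²/4 = 4
24 ≥ 4 so v_max reached
t_a = 4/4 = 1; v_peak = 4
d_cruise = 24 − 4 = 20; t_c = 20/4 = 5
T = 2·1 + 5 = 7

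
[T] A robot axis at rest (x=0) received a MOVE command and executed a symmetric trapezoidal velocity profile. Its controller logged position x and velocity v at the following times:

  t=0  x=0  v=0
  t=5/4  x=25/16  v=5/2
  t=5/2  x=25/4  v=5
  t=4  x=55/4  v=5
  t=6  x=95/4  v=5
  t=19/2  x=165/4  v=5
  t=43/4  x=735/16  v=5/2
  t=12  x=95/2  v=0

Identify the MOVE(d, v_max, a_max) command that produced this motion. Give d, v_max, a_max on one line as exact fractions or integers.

d=95/2 v_max=5 a_max=2

final state: t=12, x=95/2, v=0 → d = 95/2
a_max = (5/2−0)/(5/4−0) = 2
max v = 5 over t∈[5/2,19/2] → v_max = 5
check: 5·(5/2+7) = 95/2 ✓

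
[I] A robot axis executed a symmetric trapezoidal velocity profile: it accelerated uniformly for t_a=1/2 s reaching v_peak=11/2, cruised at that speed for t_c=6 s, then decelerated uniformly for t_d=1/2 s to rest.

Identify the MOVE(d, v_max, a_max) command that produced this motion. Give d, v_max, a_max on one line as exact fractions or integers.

a_max = (11/2)/(1/2) = 11
d_a = ½·11/2·1/2 = 11/8; d_c = 11/2·6 = 33
d = 2·11/8 + 33 = 143/4
t_c = 6 > 0 ⇒ limit active, v_max = 11/2

d=143/4 v_max=11/2 a_max=11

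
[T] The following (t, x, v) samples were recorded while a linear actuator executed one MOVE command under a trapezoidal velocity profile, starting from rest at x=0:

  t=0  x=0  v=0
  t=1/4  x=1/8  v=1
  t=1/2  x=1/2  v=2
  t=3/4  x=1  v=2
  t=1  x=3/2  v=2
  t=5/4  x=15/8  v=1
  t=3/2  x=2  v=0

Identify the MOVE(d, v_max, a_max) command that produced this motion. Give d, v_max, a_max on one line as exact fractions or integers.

final state: t=3/2, x=2, v=0 → d = 2
a_max = (1−0)/(1/4−0) = 4
max v = 2 over t∈[1/2,1] → v_max = 2
check: 2·(1/2+1/2) = 2 ✓

d=2 v_max=2 a_max=4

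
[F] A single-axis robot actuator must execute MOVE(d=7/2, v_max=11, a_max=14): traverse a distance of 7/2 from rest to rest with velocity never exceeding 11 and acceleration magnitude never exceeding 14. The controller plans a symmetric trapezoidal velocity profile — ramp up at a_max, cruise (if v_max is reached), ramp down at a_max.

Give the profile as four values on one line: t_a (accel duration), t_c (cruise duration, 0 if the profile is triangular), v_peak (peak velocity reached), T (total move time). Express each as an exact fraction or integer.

(v_max)²/a_max = 11²/14 = 121/14
7/2 < 121/14 → triangular
v_peak = √(7/2·14) = √49 = 7
t_a = 7/14 = 1/2; t_c = 0
T = 2·1/2 = 1

t_a=1/2 t_c=0 v_peak=7 T=1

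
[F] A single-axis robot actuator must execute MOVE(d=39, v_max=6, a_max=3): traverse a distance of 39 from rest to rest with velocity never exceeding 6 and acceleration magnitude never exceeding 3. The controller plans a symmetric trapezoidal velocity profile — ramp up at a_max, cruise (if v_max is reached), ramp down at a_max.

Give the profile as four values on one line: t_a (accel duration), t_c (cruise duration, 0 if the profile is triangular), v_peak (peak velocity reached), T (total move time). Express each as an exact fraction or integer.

t_a=2 t_c=9/2 v_peak=6 T=17/2

(v_max)²/a_max = 6²/3 = 12
39 ≥ 12 ⇒ cruise phase
t_a = 6/3 = 2; v_peak = 6
d_cruise = 39 − 12 = 27; t_c = 27/6 = 9/2
T = 2·2 + 9/2 = 17/2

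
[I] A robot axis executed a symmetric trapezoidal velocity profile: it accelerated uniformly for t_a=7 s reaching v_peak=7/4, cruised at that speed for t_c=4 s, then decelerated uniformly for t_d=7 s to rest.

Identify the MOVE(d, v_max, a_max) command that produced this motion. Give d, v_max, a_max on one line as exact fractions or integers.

a_max = (7/4)/7 = 1/4
d_a = ½·7/4·7 = 49/8; d_c = 7/4·4 = 7
d = 2·49/8 + 7 = 77/4
t_c = 4 > 0 → v_max = v_peak = 7/4

d=77/4 v_max=7/4 a_max=1/4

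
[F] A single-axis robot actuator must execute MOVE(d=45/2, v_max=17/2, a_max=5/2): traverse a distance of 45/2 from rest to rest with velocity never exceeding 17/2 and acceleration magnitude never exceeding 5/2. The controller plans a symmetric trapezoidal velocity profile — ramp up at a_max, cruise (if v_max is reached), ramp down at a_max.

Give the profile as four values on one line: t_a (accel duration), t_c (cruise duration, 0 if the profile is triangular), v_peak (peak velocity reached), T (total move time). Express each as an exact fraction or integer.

t_a=3 t_c=0 v_peak=15/2 T=6

vₘ²/aₘ = (17/2)²/(5/2) = 289/10
45/2 < 289/10 ⇒ no cruise
v_peak = √(45/2·5/2) = √(225/4) = 15/2
t_a = (15/2)/(5/2) = 3; t_c = 0
T = 2·3 = 6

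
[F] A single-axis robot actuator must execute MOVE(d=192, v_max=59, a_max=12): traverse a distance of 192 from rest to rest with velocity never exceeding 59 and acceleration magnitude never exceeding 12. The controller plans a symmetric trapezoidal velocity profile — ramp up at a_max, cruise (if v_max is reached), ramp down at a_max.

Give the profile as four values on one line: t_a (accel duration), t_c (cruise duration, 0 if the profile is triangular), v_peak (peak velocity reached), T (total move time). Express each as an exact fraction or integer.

vₘ²/aₘ = 59²/12 = 3481/12
192 < 3481/12 so t_c = 0
v_peak = √(192·12) = √2304 = 48
t_a = 48/12 = 4; t_c = 0
T = 2·4 = 8

t_a=4 t_c=0 v_peak=48 T=8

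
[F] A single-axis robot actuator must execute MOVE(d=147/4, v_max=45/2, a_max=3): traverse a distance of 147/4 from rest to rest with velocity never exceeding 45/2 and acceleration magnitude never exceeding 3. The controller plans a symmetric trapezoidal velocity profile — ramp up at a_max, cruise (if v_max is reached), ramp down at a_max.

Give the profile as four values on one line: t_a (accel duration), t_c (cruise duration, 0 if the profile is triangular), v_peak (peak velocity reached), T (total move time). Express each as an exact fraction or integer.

vₘ²/aₘ = (45/2)²/3 = 675/4
147/4 < 675/4 ⇒ no cruise
v_peak = √(147/4·3) = √(441/4) = 21/2
t_a = (21/2)/3 = 7/2; t_c = 0
T = 2·7/2 = 7

t_a=7/2 t_c=0 v_peak=21/2 T=7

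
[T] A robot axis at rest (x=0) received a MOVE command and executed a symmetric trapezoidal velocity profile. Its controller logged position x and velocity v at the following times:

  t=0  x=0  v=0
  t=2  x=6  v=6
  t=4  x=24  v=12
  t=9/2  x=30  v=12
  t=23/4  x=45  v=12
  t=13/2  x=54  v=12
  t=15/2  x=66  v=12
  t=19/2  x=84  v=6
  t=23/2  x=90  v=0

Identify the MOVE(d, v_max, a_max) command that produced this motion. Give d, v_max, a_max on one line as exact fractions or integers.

d=90 v_max=12 a_max=3

final state: t=23/2, x=90, v=0 → d = 90
a_max = (6−0)/(2−0) = 3
max v = 12 over t∈[4,15/2] → v_max = 12
check: 12·(4+7/2) = 90 ✓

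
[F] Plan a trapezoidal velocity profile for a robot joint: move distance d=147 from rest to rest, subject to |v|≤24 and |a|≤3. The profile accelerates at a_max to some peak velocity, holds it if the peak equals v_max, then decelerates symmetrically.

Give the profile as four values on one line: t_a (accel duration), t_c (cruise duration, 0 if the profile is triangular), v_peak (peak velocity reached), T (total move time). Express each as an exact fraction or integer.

(v_max)²/a_max = 24²/3 = 192
147 < 192 ⇒ no cruise
v_peak = √(147·3) = √441 = 21
t_a = 21/3 = 7; t_c = 0
T = 2·7 = 14

t_a=7 t_c=0 v_peak=21 T=14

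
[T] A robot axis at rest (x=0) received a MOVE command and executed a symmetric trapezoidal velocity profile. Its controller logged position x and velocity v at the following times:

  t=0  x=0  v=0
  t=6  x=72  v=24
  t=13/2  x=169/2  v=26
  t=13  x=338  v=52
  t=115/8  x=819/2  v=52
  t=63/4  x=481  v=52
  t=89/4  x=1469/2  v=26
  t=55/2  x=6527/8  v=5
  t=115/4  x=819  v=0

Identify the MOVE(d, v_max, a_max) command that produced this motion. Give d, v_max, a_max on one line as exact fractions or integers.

d=819 v_max=52 a_max=4

final state: t=115/4, x=819, v=0 → d = 819
a_max = (24−0)/(6−0) = 4
max v = 52 over t∈[13,63/4] → v_max = 52
check: 52·(13+11/4) = 819 ✓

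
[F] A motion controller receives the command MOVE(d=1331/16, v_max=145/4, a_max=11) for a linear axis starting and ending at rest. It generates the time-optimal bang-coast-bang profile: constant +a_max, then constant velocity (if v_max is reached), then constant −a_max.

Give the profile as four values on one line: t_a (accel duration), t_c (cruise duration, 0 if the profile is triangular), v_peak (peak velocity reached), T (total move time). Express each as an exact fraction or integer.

t_a=11/4 t_c=0 v_peak=121/4 T=11/2

v_max²/a_max = (145/4)²/11 = 21025/176
1331/16 < 21025/176 → triangular
v_peak = √(1331/16·11) = √(14641/16) = 121/4
t_a = (121/4)/11 = 11/4; t_c = 0
T = 2·11/4 = 11/2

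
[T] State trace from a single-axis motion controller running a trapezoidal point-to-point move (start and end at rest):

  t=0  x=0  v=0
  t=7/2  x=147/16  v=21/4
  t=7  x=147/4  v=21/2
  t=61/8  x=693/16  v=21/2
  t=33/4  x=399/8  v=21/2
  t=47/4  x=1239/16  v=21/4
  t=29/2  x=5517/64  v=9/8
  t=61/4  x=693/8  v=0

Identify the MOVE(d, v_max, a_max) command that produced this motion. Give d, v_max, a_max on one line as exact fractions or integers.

d=693/8 v_max=21/2 a_max=3/2

final state: t=61/4, x=693/8, v=0 → d = 693/8
a_max = (21/4−0)/(7/2−0) = 3/2
max v = 21/2 over t∈[7,33/4] → v_max = 21/2
check: 21/2·(7+5/4) = 693/8 ✓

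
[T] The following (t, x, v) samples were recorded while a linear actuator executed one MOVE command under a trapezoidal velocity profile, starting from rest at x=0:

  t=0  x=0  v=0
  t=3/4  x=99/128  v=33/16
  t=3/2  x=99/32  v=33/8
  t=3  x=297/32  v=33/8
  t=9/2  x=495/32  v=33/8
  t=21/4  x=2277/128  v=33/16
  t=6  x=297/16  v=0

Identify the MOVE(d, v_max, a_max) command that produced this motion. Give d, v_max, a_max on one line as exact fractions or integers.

d=297/16 v_max=33/8 a_max=11/4

final state: t=6, x=297/16, v=0 → d = 297/16
a_max = (33/16−0)/(3/4−0) = 11/4
max v = 33/8 over t∈[3/2,9/2] → v_max = 33/8
check: 33/8·(3/2+3) = 297/16 ✓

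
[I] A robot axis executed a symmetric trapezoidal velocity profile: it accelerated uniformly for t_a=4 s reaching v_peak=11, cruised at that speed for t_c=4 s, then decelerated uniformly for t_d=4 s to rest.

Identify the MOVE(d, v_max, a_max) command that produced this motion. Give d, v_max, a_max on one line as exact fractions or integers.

d=88 v_max=11 a_max=11/4

a_max = 11/4
d_a = ½·11·4 = 22; d_c = 11·4 = 44
d = 2·22 + 44 = 88
t_c = 4 > 0 so v_max = 11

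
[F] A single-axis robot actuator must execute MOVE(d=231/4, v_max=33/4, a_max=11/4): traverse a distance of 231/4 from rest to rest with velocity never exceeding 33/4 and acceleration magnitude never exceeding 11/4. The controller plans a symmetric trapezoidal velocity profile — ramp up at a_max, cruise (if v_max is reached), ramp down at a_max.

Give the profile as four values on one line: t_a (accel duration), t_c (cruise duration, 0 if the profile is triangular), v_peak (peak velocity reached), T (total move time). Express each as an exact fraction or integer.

t_a=3 t_c=4 v_peak=33/4 T=10

vₘ²/aₘ = (33/4)²/(11/4) = 99/4
231/4 ≥ 99/4 so v_max reached
t_a = (33/4)/(11/4) = 3; v_peak = 33/4
d_cruise = 231/4 − 99/4 = 33; t_c = 33/(33/4) = 4
T = 2·3 + 4 = 10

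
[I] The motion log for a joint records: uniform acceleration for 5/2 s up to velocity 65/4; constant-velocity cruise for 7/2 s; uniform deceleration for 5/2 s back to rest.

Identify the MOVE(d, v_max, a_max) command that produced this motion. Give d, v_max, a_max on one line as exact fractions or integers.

a_max = (65/4)/(5/2) = 13/2
d_a = ½·65/4·5/2 = 325/16; d_c = 65/4·7/2 = 455/8
d = 2·325/16 + 455/8 = 195/2
t_c = 7/2 > 0 so v_max = 65/4

d=195/2 v_max=65/4 a_max=13/2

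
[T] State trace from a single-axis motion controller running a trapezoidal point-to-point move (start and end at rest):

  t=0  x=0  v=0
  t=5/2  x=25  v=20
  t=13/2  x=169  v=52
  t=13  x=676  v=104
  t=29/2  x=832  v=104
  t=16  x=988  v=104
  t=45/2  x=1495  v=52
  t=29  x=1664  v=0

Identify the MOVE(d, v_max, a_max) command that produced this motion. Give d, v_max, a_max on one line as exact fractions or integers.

final state: t=29, x=1664, v=0 → d = 1664
a_max = (20−0)/(5/2−0) = 8
max v = 104 over t∈[13,16] → v_max = 104
check: 104·(13+3) = 1664 ✓

d=1664 v_max=104 a_max=8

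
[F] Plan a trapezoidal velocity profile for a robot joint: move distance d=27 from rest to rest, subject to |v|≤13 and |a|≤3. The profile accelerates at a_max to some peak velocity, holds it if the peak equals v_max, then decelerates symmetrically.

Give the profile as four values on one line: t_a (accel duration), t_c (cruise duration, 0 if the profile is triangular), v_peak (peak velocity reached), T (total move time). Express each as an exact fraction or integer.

t_a=3 t_c=0 v_peak=9 T=6

(v_max)²/a_max = 13²/3 = 169/3
27 < 169/3 ⇒ no cruise
v_peak = √(27·3) = √81 = 9
t_a = 9/3 = 3; t_c = 0
T = 2·3 = 6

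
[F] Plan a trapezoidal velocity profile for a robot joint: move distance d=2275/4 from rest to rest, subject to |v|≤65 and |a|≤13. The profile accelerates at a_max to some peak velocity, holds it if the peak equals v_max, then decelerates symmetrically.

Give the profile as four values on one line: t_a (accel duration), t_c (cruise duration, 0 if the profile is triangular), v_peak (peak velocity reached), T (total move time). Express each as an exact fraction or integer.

(v_max)²/a_max = 65²/13 = 325
2275/4 ≥ 325 ⇒ cruise phase
t_a = 65/13 = 5; v_peak = 65
d_cruise = 2275/4 − 325 = 975/4; t_c = (975/4)/65 = 15/4
T = 2·5 + 15/4 = 55/4

t_a=5 t_c=15/4 v_peak=65 T=55/4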